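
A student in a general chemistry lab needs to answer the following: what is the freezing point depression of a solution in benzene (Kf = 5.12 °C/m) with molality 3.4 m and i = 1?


ΔTf = Kf × m × i
= 5.12 × 3.4 × 1
= 17.408 °C

17.408 °C


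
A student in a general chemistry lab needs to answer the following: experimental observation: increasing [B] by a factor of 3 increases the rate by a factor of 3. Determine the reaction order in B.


rate ∝ [B]^n
3^n = 3 → n = 1
Order in B: 1

1


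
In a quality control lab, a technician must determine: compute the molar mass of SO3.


M(SO3) = 1×32.07 + 3×16.0
= 32.07 + 48.0
= 80.07 g/mol

80.07 g/mol


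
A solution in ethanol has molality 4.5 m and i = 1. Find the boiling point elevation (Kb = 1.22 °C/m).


ΔTb = Kb × m × i
= 1.22 × 4.5 × 1
= 5.49 °C

5.49 °C


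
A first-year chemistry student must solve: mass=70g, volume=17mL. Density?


ρ = mass/volume
= 70/17
= 4.118 g/mL

4.118 g/mL


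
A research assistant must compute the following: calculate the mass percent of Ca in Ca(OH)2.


M(Ca(OH)2) = 1×40.08 + 2×16.0 + 2×1.008 = 74.096 g/mol
Mass of Ca = 1 × 40.08 = 40.08 g/mol
% Ca = 40.08/74.096 × 100 = 54.09%

54.09%


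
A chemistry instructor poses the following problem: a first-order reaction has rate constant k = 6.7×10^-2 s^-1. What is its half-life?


t½ = ln2/k = 0.693147/(6.7×10^-2 s^-1)
= 10.35 s

10.35 s


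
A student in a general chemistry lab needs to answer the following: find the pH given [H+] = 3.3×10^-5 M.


pH = -log10([H+]) = -log10(3.3×10^-5)
= 5 - log10(3.3)
= 5 - 0.52
= 4.48

4.48


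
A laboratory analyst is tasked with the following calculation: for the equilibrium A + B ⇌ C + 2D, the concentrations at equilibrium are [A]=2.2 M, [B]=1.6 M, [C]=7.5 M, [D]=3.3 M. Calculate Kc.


Kc = [C][D]^2/([A][B])
= (7.5^1 × 3.3^2)/(2.2^1 × 1.6^1)
= 81.675/3.52
= 23.20

23.20


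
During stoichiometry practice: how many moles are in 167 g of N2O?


M(N2O) = 44.02 g/mol
n = mass/M = 167/44.02 = 3.7937 mol

3.7937 mol


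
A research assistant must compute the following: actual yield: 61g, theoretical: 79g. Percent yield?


% yield = actual/theoretical × 100
= 61/79 × 100
= 77.22%

77.22%


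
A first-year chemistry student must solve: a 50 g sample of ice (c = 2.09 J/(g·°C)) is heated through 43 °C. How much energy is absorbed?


q = mcΔT = 50 × 2.09 × 43
= 4493.50 J

4493.50 J


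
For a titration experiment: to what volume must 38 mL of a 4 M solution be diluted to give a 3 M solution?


C1V1 = C2V2
4 × 38 = 3 × V2
V2 = 152/3 = 50.67 mL

50.67 mL


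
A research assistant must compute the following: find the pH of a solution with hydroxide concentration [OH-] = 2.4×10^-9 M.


pOH = -log10([OH-]) = -log10(2.4×10^-9)
= 9 - log10(2.4) = 8.62
pH = 14 - pOH = 14 - 8.62 = 5.38

5.38


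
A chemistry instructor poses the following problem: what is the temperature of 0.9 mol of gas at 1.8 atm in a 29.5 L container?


PV = nRT  (R = 0.08206 L·atm/(mol·K))
T = PV/(nR) = 1.8×29.5/(0.9×0.08206)
= 53.10/0.073854
= 718.99 K

718.99 K


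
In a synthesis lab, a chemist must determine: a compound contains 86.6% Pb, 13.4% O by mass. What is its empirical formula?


Assume 100 g sample. Moles of each element:
  Pb: 86.6/207.2 = 0.418 mol
  O: 13.4/16.0 = 0.838 mol
Divide by smallest (0.418):
  Pb: 0.418/0.418 = 1.0
  O: 0.838/0.418 = 2.0
Empirical formula: PbO2

PbO2


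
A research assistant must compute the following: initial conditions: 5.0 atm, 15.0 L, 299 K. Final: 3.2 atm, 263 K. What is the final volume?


P1V1/T1 = P2V2/T2
V2 = P1V1T2/(T1P2)
= 5.0×15.0×263/(299×3.2)
= 20.616 L

20.616 L


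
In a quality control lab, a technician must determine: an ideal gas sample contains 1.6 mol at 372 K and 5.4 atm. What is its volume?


PV = nRT  (R = 0.08206 L·atm/(mol·K))
V = nRT/P = 1.6×0.08206×372/5.4
= 9.045 L

9.045 L


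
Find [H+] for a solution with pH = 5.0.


[H+] = 10^(-pH) = 10^(-5.0)
= 1.0×10^-5 M

1.0×10^-5 M


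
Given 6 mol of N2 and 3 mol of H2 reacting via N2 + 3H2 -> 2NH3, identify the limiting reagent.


Mole ratio available / coefficient:
  N2: 6/1 = 6.000
  H2: 3/3 = 1.000
Smaller ratio is limiting.

H2


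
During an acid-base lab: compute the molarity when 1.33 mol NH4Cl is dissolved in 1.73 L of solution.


M = n/V = 1.33/1.73 = 0.769 mol/L

0.769 M


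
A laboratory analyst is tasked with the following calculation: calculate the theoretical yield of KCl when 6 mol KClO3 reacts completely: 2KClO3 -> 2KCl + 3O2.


Mole ratio KCl:KClO3 = 2:2
n(KCl) = 6 × 2/2 = 6.000 mol
mass = 6.000 × 74.55 = 447.3 g

447.3 g


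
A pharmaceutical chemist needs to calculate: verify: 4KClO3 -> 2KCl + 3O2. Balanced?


Equation: 4KClO3 -> 2KCl + 3O2
Check atoms: Cl: 4≠2, K: 4≠2, O: 12≠6
Not balanced

No, not balanced


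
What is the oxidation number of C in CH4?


x + 4(+1) = 0, so x = -4
Oxidation number: -4

-4


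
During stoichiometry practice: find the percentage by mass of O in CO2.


M(CO2) = 1×12.01 + 2×16.0 = 44.01 g/mol
Mass of O = 2 × 16.0 = 32.00 g/mol
% O = 32.00/44.01 × 100 = 72.71%

72.71%


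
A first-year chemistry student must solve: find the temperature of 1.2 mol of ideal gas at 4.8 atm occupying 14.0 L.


PV = nRT  (R = 0.08206 L·atm/(mol·K))
T = PV/(nR) = 4.8×14.0/(1.2×0.08206)
= 67.20/0.098472
= 682.43 K

682.43 K


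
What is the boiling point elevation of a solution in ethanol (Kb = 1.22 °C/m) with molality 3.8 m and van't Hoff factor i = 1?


ΔTb = Kb × m × i
= 1.22 × 3.8 × 1
= 4.636 °C

4.636 °C


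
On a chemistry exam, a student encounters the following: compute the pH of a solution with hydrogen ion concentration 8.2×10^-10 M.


pH = -log10([H+]) = -log10(8.2×10^-10)
= 10 - log10(8.2)
= 10 - 0.91
= 9.09

9.09


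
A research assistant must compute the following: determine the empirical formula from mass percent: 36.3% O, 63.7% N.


Assume 100 g sample. Moles of each element:
  O: 36.3/16.0 = 2.269 mol
  N: 63.7/14.01 = 4.547 mol
Divide by smallest (2.269):
  O: 2.269/2.269 = 1.0
  N: 4.547/2.269 = 2.0
Empirical formula: N2O

N2O


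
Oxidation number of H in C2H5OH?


H is +1 with nonmetals
Oxidation number: +1

+1


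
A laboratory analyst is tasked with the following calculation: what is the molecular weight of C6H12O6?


M(C6H12O6) = 6×12.01 + 12×1.008 + 6×16.0
= 72.06 + 12.1 + 96.0
= 180.16 g/mol

180.16 g/mol


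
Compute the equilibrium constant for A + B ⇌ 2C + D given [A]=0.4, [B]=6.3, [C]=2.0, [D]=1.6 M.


Kc = [C]^2[D]/([A][B])
= (2.0^2 × 1.6^1)/(0.4^1 × 6.3^1)
= 6.4/2.52
= 2.540

2.540


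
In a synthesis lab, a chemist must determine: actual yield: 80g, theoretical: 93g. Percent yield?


% yield = actual/theoretical × 100
= 80/93 × 100
= 86.02%

86.02%


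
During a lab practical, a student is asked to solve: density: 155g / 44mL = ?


ρ = mass/volume
= 155/44
= 3.523 g/mL

3.523 g/mL


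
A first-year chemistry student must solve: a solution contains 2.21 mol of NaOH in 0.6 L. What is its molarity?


M = n/V = 2.21/0.6 = 3.683 mol/L

3.683 M


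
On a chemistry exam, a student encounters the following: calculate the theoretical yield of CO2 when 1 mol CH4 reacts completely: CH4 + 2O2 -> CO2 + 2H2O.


Mole ratio CO2:CH4 = 1:1
n(CO2) = 1 × 1/1 = 1.000 mol
mass = 1.000 × 44.01 = 44.01 g

44.01 g


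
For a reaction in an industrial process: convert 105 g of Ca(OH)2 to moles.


M(Ca(OH)2) = 74.1 g/mol
n = mass/M = 105/74.1 = 1.417 mol

1.417 mol


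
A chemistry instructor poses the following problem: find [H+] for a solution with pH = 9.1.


[H+] = 10^(-pH) = 10^(-9.1)
= 7.94×10^-10 M

7.94×10^-10 M


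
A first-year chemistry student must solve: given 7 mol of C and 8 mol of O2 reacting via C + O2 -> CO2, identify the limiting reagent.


Mole ratio available / coefficient:
  C: 7/1 = 7.000
  O2: 8/1 = 8.000
Smaller ratio is limiting.

C


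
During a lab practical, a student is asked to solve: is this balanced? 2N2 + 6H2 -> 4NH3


Equation: 2N2 + 6H2 -> 4NH3
Check atoms: H: 12=12, N: 4=4
Balanced

Yes, balanced


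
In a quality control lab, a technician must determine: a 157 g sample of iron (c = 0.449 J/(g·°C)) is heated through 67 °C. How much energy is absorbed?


q = mcΔT = 157 × 0.449 × 67
= 4723.03 J

4723.03 J


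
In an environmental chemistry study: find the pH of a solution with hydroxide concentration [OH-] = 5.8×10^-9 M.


pOH = -log10([OH-]) = -log10(5.8×10^-9)
= 9 - log10(5.8) = 8.24
pH = 14 - pOH = 14 - 8.24 = 5.76

5.76


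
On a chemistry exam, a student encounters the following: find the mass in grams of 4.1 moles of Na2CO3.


M(Na2CO3) = 105.99 g/mol
mass = n × M = 4.1 × 105.99 = 434.56 g

434.56 g


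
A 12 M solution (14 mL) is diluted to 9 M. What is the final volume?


C1V1 = C2V2
12 × 14 = 9 × V2
V2 = 168/9 = 18.67 mL

18.67 mL


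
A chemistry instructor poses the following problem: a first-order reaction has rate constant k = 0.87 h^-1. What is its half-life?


t½ = ln2/k = 0.693147/(0.87 h^-1)
= 0.7967 h

0.7967 h


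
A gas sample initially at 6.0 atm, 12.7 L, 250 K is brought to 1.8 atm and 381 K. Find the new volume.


P1V1/T1 = P2V2/T2
V2 = P1V1T2/(T1P2)
= 6.0×12.7×381/(250×1.8)
= 64.516 L

64.516 L


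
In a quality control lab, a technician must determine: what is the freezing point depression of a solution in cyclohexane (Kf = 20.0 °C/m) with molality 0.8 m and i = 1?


ΔTf = Kf × m × i
= 20.0 × 0.8 × 1
= 16.0 °C

16.0 °C


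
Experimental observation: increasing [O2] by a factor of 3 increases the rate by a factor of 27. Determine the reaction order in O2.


rate ∝ [O2]^n
3^n = 27 → n = 3
Order in O2: 3

3


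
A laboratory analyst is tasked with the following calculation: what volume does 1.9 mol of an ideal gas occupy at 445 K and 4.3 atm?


PV = nRT  (R = 0.08206 L·atm/(mol·K))
V = nRT/P = 1.9×0.08206×445/4.3
= 16.135 L

16.135 L


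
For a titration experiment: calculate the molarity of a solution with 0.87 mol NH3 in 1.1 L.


M = n/V = 0.87/1.1 = 0.791 mol/L

0.791 M


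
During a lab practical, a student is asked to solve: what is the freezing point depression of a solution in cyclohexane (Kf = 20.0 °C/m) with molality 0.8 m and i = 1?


ΔTf = Kf × m × i
= 20.0 × 0.8 × 1
= 16.0 °C

16.0 °C


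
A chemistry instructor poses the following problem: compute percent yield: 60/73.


% yield = actual/theoretical × 100
= 60/73 × 100
= 82.19%

82.19%


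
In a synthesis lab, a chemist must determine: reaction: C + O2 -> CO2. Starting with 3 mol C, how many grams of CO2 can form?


Mole ratio CO2:C = 1:1
n(CO2) = 3 × 1/1 = 3.000 mol
mass = 3.000 × 44.01 = 132.03 g

132.03 g


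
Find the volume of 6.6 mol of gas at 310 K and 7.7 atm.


PV = nRT  (R = 0.08206 L·atm/(mol·K))
V = nRT/P = 6.6×0.08206×310/7.7
= 21.805 L

21.805 L


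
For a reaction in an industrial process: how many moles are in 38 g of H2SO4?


M(H2SO4) = 98.09 g/mol
n = mass/M = 38/98.09 = 0.3874 mol

0.3874 mol


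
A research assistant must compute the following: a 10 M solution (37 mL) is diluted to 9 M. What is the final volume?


C1V1 = C2V2
10 × 37 = 9 × V2
V2 = 370/9 = 41.11 mL

41.11 mL


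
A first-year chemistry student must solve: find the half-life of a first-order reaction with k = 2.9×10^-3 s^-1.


t½ = ln2/k = 0.693147/(2.9×10^-3 s^-1)
= 239.0 s

239.0 s


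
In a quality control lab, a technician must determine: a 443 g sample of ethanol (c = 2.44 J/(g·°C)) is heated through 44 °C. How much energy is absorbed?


q = mcΔT = 443 × 2.44 × 44
= 47560.48 J

47560.48 J


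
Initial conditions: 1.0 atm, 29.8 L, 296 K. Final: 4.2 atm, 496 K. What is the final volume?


P1V1/T1 = P2V2/T2
V2 = P1V1T2/(T1P2)
= 1.0×29.8×496/(296×4.2)
= 11.889 L

11.889 L


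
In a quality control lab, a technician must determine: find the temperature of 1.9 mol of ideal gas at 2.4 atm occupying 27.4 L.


PV = nRT  (R = 0.08206 L·atm/(mol·K))
T = PV/(nR) = 2.4×27.4/(1.9×0.08206)
= 65.76/0.155914
= 421.77 K

421.77 K


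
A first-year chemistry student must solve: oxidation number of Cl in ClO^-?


x + (-2) = -1, so x = +1
Oxidation number: +1

+1


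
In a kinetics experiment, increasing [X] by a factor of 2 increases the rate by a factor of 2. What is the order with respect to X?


rate ∝ [X]^n
2^n = 2 → n = 1
Order in X: 1

1


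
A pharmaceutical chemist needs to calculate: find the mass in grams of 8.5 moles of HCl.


M(HCl) = 36.46 g/mol
mass = n × M = 8.5 × 36.46 = 309.91 g

309.91 g


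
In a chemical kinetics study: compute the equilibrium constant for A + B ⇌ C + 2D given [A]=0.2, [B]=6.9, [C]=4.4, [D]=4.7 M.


Kc = [C][D]^2/([A][B])
= (4.4^1 × 4.7^2)/(0.2^1 × 6.9^1)
= 97.196/1.38
= 70.43

70.43


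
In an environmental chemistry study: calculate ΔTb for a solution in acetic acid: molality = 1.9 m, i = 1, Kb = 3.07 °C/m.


ΔTb = Kb × m × i
= 3.07 × 1.9 × 1
= 5.833 °C

5.833 °C


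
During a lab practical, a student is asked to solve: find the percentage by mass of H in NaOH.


M(NaOH) = 1×22.99 + 1×16.0 + 1×1.008 = 39.998 g/mol
Mass of H = 1 × 1.008 = 1.008 g/mol
% H = 1.008/39.998 × 100 = 2.52%

2.52%


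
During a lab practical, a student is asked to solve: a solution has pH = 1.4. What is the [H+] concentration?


[H+] = 10^(-pH) = 10^(-1.4)
= 3.98×10^-2 M

3.98×10^-2 M


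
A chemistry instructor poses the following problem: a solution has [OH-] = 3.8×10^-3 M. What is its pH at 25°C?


pOH = -log10([OH-]) = -log10(3.8×10^-3)
= 3 - log10(3.8) = 2.42
pH = 14 - pOH = 14 - 2.42 = 11.58

11.58


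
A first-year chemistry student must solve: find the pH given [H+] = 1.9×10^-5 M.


pH = -log10([H+]) = -log10(1.9×10^-5)
= 5 - log10(1.9)
= 5 - 0.28
= 4.72

4.72


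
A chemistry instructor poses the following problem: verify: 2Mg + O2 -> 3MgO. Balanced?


Equation: 2Mg + O2 -> 3MgO
Check atoms: Mg: 2≠3, O: 2≠3
Not balanced

No, not balanced


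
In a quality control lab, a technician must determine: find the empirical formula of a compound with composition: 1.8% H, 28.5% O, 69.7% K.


Assume 100 g sample. Moles of each element:
  H: 1.8/1.008 = 1.786 mol
  O: 28.5/16.0 = 1.781 mol
  K: 69.7/39.1 = 1.783 mol
Divide by smallest (1.781):
  H: 1.786/1.781 = 1.0
  O: 1.781/1.781 = 1.0
  K: 1.783/1.781 = 1.0
Empirical formula: KOH

KOH


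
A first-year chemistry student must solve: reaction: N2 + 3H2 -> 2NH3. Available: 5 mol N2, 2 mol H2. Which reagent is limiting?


Mole ratio available / coefficient:
  N2: 5/1 = 5.000
  H2: 2/3 = 0.667
Smaller ratio is limiting.

H2


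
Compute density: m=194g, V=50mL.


ρ = mass/volume
= 194/50
= 3.88 g/mL

3.88 g/mL


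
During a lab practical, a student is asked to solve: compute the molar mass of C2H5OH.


M(C2H5OH) = 2×12.01 + 6×1.008 + 1×16.0
= 24.02 + 6.05 + 16.0
= 46.07 g/mol

46.07 g/mol


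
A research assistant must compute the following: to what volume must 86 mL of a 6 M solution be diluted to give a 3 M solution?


C1V1 = C2V2
6 × 86 = 3 × V2
V2 = 516/3 = 172.0 mL

172.0 mL


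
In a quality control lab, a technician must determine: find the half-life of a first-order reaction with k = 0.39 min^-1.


t½ = ln2/k = 0.693147/(0.39 min^-1)
= 1.777 min

1.777 min


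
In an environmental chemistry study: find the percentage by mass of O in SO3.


M(SO3) = 1×32.07 + 3×16.0 = 80.07 g/mol
Mass of O = 3 × 16.0 = 48.00 g/mol
% O = 48.00/80.07 × 100 = 59.95%

59.95%


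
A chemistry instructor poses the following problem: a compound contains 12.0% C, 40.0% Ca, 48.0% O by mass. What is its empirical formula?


Assume 100 g sample. Moles of each element:
  C: 12.0/12.01 = 0.999 mol
  Ca: 40.0/40.08 = 0.998 mol
  O: 48.0/16.0 = 3.0 mol
Divide by smallest (0.998):
  C: 0.999/0.998 = 1.0
  Ca: 0.998/0.998 = 1.0
  O: 3.0/0.998 = 3.01
Empirical formula: CaCO3

CaCO3


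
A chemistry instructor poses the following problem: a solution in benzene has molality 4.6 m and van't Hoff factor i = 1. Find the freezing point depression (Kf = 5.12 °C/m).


ΔTf = Kf × m × i
= 5.12 × 4.6 × 1
= 23.552 °C

23.552 °C


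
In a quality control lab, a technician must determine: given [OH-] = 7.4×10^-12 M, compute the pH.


pOH = -log10([OH-]) = -log10(7.4×10^-12)
= 12 - log10(7.4) = 11.13
pH = 14 - pOH = 14 - 11.13 = 2.87

2.87


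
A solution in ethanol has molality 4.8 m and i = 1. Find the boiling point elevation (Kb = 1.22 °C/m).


ΔTb = Kb × m × i
= 1.22 × 4.8 × 1
= 5.856 °C

5.856 °C


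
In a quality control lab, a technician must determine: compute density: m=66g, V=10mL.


ρ = mass/volume
= 66/10
= 6.6 g/mL

6.6 g/mL


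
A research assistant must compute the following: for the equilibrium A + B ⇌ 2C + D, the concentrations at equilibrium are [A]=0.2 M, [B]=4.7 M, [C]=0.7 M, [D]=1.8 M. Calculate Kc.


Kc = [C]^2[D]/([A][B])
= (0.7^2 × 1.8^1)/(0.2^1 × 4.7^1)
= 0.882/0.94
= 0.9383

0.9383


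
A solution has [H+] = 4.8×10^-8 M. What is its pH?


pH = -log10([H+]) = -log10(4.8×10^-8)
= 8 - log10(4.8)
= 8 - 0.68
= 7.32

7.32


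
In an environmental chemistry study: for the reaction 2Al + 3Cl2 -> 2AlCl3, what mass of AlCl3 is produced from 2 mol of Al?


Mole ratio AlCl3:Al = 2:2
n(AlCl3) = 2 × 2/2 = 2.000 mol
mass = 2.000 × 133.33 = 266.66 g

266.66 g


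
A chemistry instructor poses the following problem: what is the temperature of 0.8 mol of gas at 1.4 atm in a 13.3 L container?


PV = nRT  (R = 0.08206 L·atm/(mol·K))
T = PV/(nR) = 1.4×13.3/(0.8×0.08206)
= 18.62/0.065648
= 283.63 K

283.63 K


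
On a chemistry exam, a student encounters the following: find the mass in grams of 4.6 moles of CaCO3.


M(CaCO3) = 100.09 g/mol
mass = n × M = 4.6 × 100.09 = 460.41 g

460.41 g


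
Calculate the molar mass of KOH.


M(KOH) = 1×39.1 + 1×16.0 + 1×1.008
= 39.1 + 16.0 + 1.01
= 56.11 g/mol

56.11 g/mol


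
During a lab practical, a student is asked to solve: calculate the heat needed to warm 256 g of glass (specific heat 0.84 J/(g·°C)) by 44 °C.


q = mcΔT = 256 × 0.84 × 44
= 9461.76 J

9461.76 J


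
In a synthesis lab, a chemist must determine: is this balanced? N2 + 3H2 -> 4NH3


Equation: N2 + 3H2 -> 4NH3
Check atoms: H: 6≠12, N: 2≠4
Not balanced

No, not balanced


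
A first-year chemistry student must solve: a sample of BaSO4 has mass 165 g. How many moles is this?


M(BaSO4) = 233.4 g/mol
n = mass/M = 165/233.4 = 0.7069 mol

0.7069 mol


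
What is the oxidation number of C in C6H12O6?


6x + 12(+1) + 6(-2) = 0, so x = +0
Oxidation number: +0

+0


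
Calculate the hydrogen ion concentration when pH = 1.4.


[H+] = 10^(-pH) = 10^(-1.4)
= 3.98×10^-2 M

3.98×10^-2 M


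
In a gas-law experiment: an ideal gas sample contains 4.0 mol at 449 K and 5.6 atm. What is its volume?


PV = nRT  (R = 0.08206 L·atm/(mol·K))
V = nRT/P = 4.0×0.08206×449/5.6
= 26.318 L

26.318 L


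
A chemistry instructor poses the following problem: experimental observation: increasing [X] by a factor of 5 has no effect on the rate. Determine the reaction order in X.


rate ∝ [X]^n
rate ∝ [X]^0
Order in X: 0

0


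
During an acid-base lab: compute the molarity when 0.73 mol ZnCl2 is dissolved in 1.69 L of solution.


M = n/V = 0.73/1.69 = 0.432 mol/L

0.432 M


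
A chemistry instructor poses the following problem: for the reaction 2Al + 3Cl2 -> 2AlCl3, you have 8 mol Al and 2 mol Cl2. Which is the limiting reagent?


Mole ratio available / coefficient:
  Al: 8/2 = 4.000
  Cl2: 2/3 = 0.667
Smaller ratio is limiting.

Cl2


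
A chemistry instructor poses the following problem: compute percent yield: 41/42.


% yield = actual/theoretical × 100
= 41/42 × 100
= 97.62%

97.62%


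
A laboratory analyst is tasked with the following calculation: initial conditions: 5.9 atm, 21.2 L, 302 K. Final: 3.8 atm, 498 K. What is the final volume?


P1V1/T1 = P2V2/T2
V2 = P1V1T2/(T1P2)
= 5.9×21.2×498/(302×3.8)
= 54.278 L

54.278 L


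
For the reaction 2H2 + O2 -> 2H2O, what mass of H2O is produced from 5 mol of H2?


Mole ratio H2O:H2 = 2:2
n(H2O) = 5 × 2/2 = 5.000 mol
mass = 5.000 × 18.02 = 90.1 g

90.1 g


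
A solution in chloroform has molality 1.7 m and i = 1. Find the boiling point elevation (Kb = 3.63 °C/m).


ΔTb = Kb × m × i
= 3.63 × 1.7 × 1
= 6.171 °C

6.171 °C


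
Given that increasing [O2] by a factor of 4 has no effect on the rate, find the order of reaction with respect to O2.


rate ∝ [O2]^n
rate ∝ [O2]^0
Order in O2: 0

0


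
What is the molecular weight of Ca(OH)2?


M(Ca(OH)2) = 1×40.08 + 2×16.0 + 2×1.008
= 40.08 + 32.0 + 2.02
= 74.1 g/mol

74.1 g/mol


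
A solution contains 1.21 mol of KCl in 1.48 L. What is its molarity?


M = n/V = 1.21/1.48 = 0.818 mol/L

0.818 M


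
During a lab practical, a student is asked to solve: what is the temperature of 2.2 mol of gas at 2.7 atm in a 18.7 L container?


PV = nRT  (R = 0.08206 L·atm/(mol·K))
T = PV/(nR) = 2.7×18.7/(2.2×0.08206)
= 50.49/0.180532
= 279.67 K

279.67 K


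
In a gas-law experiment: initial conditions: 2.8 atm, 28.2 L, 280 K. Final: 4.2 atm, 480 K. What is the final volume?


P1V1/T1 = P2V2/T2
V2 = P1V1T2/(T1P2)
= 2.8×28.2×480/(280×4.2)
= 32.229 L

32.229 L


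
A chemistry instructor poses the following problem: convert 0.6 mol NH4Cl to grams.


M(NH4Cl) = 53.49 g/mol
mass = n × M = 0.6 × 53.49 = 32.09 g

32.09 g


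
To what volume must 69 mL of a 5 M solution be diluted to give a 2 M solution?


C1V1 = C2V2
5 × 69 = 2 × V2
V2 = 345/2 = 172.5 mL

172.5 mL


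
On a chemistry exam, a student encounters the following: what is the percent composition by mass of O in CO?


M(CO) = 1×12.01 + 1×16.0 = 28.01 g/mol
Mass of O = 1 × 16.0 = 16.00 g/mol
% O = 16.00/28.01 × 100 = 57.12%

57.12%


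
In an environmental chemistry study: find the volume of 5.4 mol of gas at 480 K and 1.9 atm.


PV = nRT  (R = 0.08206 L·atm/(mol·K))
V = nRT/P = 5.4×0.08206×480/1.9
= 111.947 L

111.947 L


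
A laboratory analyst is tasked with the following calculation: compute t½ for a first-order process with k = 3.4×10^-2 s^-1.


t½ = ln2/k = 0.693147/(3.4×10^-2 s^-1)
= 20.39 s

20.39 s


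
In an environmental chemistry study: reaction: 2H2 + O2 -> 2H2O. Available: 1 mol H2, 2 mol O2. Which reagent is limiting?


Mole ratio available / coefficient:
  H2: 1/2 = 0.500
  O2: 2/1 = 2.000
Smaller ratio is limiting.

H2


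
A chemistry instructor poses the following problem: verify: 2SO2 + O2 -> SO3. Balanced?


Equation: 2SO2 + O2 -> SO3
Check atoms: O: 6≠3, S: 2≠1
Not balanced

No, not balanced


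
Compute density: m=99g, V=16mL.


ρ = mass/volume
= 99/16
= 6.188 g/mL

6.188 g/mL


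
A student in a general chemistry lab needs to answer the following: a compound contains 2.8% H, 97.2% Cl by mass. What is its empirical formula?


Assume 100 g sample. Moles of each element:
  H: 2.8/1.008 = 2.778 mol
  Cl: 97.2/35.45 = 2.742 mol
Divide by smallest (2.742):
  H: 2.778/2.742 = 1.01
  Cl: 2.742/2.742 = 1.0
Empirical formula: HCl

HCl


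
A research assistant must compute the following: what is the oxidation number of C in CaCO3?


(+2) + x + 3(-2) = 0, so x = +4
Oxidation number: +4

+4


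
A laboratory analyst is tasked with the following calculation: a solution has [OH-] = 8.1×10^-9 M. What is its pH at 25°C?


pOH = -log10([OH-]) = -log10(8.1×10^-9)
= 9 - log10(8.1) = 8.09
pH = 14 - pOH = 14 - 8.09 = 5.91

5.91


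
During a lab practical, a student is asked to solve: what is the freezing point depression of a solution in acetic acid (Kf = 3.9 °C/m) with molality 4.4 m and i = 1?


ΔTf = Kf × m × i
= 3.9 × 4.4 × 1
= 17.16 °C

17.16 °C


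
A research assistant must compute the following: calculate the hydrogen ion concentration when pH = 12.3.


[H+] = 10^(-pH) = 10^(-12.3)
= 5.01×10^-13 M

5.01×10^-13 M


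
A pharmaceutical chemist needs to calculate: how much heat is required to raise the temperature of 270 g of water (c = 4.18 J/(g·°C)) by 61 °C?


q = mcΔT = 270 × 4.18 × 61
= 68844.60 J

68844.60 J


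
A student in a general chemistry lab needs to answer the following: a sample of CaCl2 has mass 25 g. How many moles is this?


M(CaCl2) = 110.98 g/mol
n = mass/M = 25/110.98 = 0.2253 mol

0.2253 mol


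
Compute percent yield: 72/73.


% yield = actual/theoretical × 100
= 72/73 × 100
= 98.63%

98.63%


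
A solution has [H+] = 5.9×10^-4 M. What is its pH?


pH = -log10([H+]) = -log10(5.9×10^-4)
= 4 - log10(5.9)
= 4 - 0.77
= 3.23

3.23


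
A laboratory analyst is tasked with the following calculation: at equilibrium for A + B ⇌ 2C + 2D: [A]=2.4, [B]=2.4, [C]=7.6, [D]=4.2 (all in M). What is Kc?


Kc = [C]^2[D]^2/([A][B])
= (7.6^2 × 4.2^2)/(2.4^1 × 2.4^1)
= 1018.8864/5.76
= 176.9

176.9


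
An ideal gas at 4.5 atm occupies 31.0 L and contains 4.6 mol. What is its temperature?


PV = nRT  (R = 0.08206 L·atm/(mol·K))
T = PV/(nR) = 4.5×31.0/(4.6×0.08206)
= 139.50/0.377476
= 369.56 K

369.56 K


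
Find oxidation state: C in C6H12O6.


6x + 12(+1) + 6(-2) = 0, so x = +0
Oxidation number: +0

+0


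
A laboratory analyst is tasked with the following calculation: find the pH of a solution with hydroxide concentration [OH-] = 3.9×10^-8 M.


pOH = -log10([OH-]) = -log10(3.9×10^-8)
= 8 - log10(3.9) = 7.41
pH = 14 - pOH = 14 - 7.41 = 6.59

6.59


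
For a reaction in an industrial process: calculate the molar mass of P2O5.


M(P2O5) = 2×30.97 + 5×16.0
= 61.94 + 80.0
= 141.94 g/mol

141.94 g/mol


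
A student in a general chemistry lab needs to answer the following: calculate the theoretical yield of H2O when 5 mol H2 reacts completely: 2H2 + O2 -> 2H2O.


Mole ratio H2O:H2 = 2:2
n(H2O) = 5 × 2/2 = 5.000 mol
mass = 5.000 × 18.02 = 90.1 g

90.1 g


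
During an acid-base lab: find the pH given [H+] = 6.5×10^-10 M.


pH = -log10([H+]) = -log10(6.5×10^-10)
= 10 - log10(6.5)
= 10 - 0.81
= 9.19

9.19


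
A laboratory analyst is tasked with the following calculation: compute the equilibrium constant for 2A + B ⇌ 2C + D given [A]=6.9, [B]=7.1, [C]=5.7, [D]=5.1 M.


Kc = [C]^2[D]/([A]^2[B])
= (5.7^2 × 5.1^1)/(6.9^2 × 7.1^1)
= 165.699/338.031
= 0.4902

0.4902


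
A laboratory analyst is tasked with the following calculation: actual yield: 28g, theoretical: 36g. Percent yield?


% yield = actual/theoretical × 100
= 28/36 × 100
= 77.78%

77.78%


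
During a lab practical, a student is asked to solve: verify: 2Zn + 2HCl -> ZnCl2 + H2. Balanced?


Equation: 2Zn + 2HCl -> ZnCl2 + H2
Check atoms: Cl: 2=2, H: 2=2, Zn: 2≠1
Not balanced

No, not balanced


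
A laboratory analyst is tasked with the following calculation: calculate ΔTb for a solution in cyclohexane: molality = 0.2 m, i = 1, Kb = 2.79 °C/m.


ΔTb = Kb × m × i
= 2.79 × 0.2 × 1
= 0.558 °C

0.558 °C


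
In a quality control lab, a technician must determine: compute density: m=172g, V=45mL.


ρ = mass/volume
= 172/45
= 3.822 g/mL

3.822 g/mL


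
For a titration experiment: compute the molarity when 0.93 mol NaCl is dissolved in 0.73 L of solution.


M = n/V = 0.93/0.73 = 1.274 mol/L

1.274 M


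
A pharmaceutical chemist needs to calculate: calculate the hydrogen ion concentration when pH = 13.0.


[H+] = 10^(-pH) = 10^(-13.0)
= 1.0×10^-13 M

1.0×10^-13 M


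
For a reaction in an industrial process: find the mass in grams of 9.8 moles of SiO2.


M(SiO2) = 60.09 g/mol
mass = n × M = 9.8 × 60.09 = 588.88 g

588.88 g


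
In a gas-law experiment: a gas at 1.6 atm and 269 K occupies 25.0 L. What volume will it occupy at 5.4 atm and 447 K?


P1V1/T1 = P2V2/T2
V2 = P1V1T2/(T1P2)
= 1.6×25.0×447/(269×5.4)
= 12.309 L

12.309 L


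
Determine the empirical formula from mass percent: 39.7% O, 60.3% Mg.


Assume 100 g sample. Moles of each element:
  O: 39.7/16.0 = 2.481 mol
  Mg: 60.3/24.31 = 2.48 mol
Divide by smallest (2.48):
  O: 2.481/2.48 = 1.0
  Mg: 2.48/2.48 = 1.0
Empirical formula: MgO

MgO


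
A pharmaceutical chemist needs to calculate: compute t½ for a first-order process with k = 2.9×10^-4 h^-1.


t½ = ln2/k = 0.693147/(2.9×10^-4 h^-1)
= 2390 h

2390 h


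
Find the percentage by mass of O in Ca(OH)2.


M(Ca(OH)2) = 1×40.08 + 2×16.0 + 2×1.008 = 74.096 g/mol
Mass of O = 2 × 16.0 = 32.00 g/mol
% O = 32.00/74.096 × 100 = 43.19%

43.19%


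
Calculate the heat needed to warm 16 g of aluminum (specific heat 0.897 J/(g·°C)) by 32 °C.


q = mcΔT = 16 × 0.897 × 32
= 459.26 J

459.26 J


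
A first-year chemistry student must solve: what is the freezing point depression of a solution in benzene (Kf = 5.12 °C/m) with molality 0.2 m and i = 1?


ΔTf = Kf × m × i
= 5.12 × 0.2 × 1
= 1.024 °C

1.024 °C


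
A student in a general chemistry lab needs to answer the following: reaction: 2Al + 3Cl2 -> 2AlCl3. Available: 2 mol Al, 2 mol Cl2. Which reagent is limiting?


Mole ratio available / coefficient:
  Al: 2/2 = 1.000
  Cl2: 2/3 = 0.667
Smaller ratio is limiting.

Cl2


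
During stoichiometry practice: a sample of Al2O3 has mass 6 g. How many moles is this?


M(Al2O3) = 101.96 g/mol
n = mass/M = 6/101.96 = 0.0588 mol

0.0588 mol


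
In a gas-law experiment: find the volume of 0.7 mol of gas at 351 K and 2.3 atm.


PV = nRT  (R = 0.08206 L·atm/(mol·K))
V = nRT/P = 0.7×0.08206×351/2.3
= 8.766 L

8.766 L


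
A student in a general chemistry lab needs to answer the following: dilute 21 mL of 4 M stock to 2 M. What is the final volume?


C1V1 = C2V2
4 × 21 = 2 × V2
V2 = 84/2 = 42.0 mL

42.0 mL


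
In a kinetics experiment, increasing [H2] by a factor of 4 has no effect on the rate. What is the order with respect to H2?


rate ∝ [H2]^n
rate ∝ [H2]^0
Order in H2: 0

0


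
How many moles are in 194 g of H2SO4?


M(H2SO4) = 98.09 g/mol
n = mass/M = 194/98.09 = 1.9778 mol

1.9778 mol


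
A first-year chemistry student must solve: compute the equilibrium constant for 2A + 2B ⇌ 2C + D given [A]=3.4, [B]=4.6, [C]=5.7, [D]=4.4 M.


Kc = [C]^2[D]/([A]^2[B]^2)
= (5.7^2 × 4.4^1)/(3.4^2 × 4.6^2)
= 142.956/244.6096
= 0.5844

0.5844


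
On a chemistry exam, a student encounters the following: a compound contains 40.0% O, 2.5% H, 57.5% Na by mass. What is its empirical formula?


Assume 100 g sample. Moles of each element:
  O: 40.0/16.0 = 2.5 mol
  H: 2.5/1.008 = 2.48 mol
  Na: 57.5/22.99 = 2.501 mol
Divide by smallest (2.48):
  O: 2.5/2.48 = 1.01
  H: 2.48/2.48 = 1.0
  Na: 2.501/2.48 = 1.01
Empirical formula: NaOH

NaOH


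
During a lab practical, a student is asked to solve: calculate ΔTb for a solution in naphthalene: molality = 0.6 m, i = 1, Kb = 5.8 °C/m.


ΔTb = Kb × m × i
= 5.8 × 0.6 × 1
= 3.48 °C

3.48 °C


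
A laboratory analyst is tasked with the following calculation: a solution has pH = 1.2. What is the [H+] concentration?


[H+] = 10^(-pH) = 10^(-1.2)
= 6.31×10^-2 M

6.31×10^-2 M


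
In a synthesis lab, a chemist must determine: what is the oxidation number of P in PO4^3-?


x + 4(-2) = -3, so x = +5
Oxidation number: +5

+5


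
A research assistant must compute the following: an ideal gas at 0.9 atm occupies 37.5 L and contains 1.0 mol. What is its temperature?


PV = nRT  (R = 0.08206 L·atm/(mol·K))
T = PV/(nR) = 0.9×37.5/(1.0×0.08206)
= 33.75/0.082060
= 411.28 K

411.28 K


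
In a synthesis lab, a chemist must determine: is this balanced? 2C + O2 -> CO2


Equation: 2C + O2 -> CO2
Check atoms: C: 2≠1, O: 2=2
Not balanced

No, not balanced


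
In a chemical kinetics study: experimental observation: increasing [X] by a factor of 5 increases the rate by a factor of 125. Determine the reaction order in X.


rate ∝ [X]^n
5^n = 125 → n = 3
Order in X: 3

3


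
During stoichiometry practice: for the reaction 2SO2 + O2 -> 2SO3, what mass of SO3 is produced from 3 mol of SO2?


Mole ratio SO3:SO2 = 2:2
n(SO3) = 3 × 2/2 = 3.000 mol
mass = 3.000 × 80.07 = 240.21 g

240.21 g


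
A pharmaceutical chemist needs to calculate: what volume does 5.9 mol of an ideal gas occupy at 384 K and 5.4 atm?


PV = nRT  (R = 0.08206 L·atm/(mol·K))
V = nRT/P = 5.9×0.08206×384/5.4
= 34.429 L

34.429 L


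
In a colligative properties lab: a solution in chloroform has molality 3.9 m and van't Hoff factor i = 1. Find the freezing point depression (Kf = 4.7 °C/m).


ΔTf = Kf × m × i
= 4.7 × 3.9 × 1
= 18.33 °C

18.33 °C


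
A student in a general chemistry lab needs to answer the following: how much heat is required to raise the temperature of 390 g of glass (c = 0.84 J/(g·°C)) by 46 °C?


q = mcΔT = 390 × 0.84 × 46
= 15069.60 J

15069.60 J


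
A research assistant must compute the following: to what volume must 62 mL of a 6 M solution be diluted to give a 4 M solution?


C1V1 = C2V2
6 × 62 = 4 × V2
V2 = 372/4 = 93.0 mL

93.0 mL


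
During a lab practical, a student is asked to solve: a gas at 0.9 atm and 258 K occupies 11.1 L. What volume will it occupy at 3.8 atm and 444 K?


P1V1/T1 = P2V2/T2
V2 = P1V1T2/(T1P2)
= 0.9×11.1×444/(258×3.8)
= 4.524 L

4.524 L


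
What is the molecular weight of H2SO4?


M(H2SO4) = 2×1.008 + 1×32.07 + 4×16.0
= 2.02 + 32.07 + 64.0
= 98.09 g/mol

98.09 g/mol


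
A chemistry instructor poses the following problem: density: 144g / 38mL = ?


ρ = mass/volume
= 144/38
= 3.789 g/mL

3.789 g/mL


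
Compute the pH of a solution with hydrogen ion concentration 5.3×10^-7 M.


pH = -log10([H+]) = -log10(5.3×10^-7)
= 7 - log10(5.3)
= 7 - 0.72
= 6.28

6.28


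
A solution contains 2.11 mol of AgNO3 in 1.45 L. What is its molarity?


M = n/V = 2.11/1.45 = 1.455 mol/L

1.455 M


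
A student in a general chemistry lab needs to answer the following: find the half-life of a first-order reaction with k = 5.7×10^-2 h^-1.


t½ = ln2/k = 0.693147/(5.7×10^-2 h^-1)
= 12.16 h

12.16 h


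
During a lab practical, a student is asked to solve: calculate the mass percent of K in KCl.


M(KCl) = 1×39.1 + 1×35.45 = 74.55 g/mol
Mass of K = 1 × 39.1 = 39.10 g/mol
% K = 39.10/74.55 × 100 = 52.45%

52.45%


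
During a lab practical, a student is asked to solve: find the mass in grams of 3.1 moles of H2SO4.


M(H2SO4) = 98.09 g/mol
mass = n × M = 3.1 × 98.09 = 304.08 g

304.08 g


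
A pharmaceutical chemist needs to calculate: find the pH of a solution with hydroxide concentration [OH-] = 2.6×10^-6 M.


pOH = -log10([OH-]) = -log10(2.6×10^-6)
= 6 - log10(2.6) = 5.59
pH = 14 - pOH = 14 - 5.59 = 8.41

8.41


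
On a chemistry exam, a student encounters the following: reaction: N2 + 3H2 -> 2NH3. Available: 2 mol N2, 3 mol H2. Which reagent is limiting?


Mole ratio available / coefficient:
  N2: 2/1 = 2.000
  H2: 3/3 = 1.000
Smaller ratio is limiting.

H2


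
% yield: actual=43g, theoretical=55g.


% yield = actual/theoretical × 100
= 43/55 × 100
= 78.18%

78.18%


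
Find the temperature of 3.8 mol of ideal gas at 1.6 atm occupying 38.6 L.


PV = nRT  (R = 0.08206 L·atm/(mol·K))
T = PV/(nR) = 1.6×38.6/(3.8×0.08206)
= 61.76/0.311828
= 198.06 K

198.06 K


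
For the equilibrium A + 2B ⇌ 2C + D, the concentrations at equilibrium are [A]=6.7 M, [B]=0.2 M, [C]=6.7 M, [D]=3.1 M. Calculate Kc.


Kc = [C]^2[D]/([A][B]^2)
= (6.7^2 × 3.1^1)/(6.7^1 × 0.2^2)
= 139.159/0.268
= 519.3

519.3


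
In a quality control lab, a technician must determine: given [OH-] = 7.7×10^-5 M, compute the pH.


pOH = -log10([OH-]) = -log10(7.7×10^-5)
= 5 - log10(7.7) = 4.11
pH = 14 - pOH = 14 - 4.11 = 9.89

9.89


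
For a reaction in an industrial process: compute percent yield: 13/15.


% yield = actual/theoretical × 100
= 13/15 × 100
= 86.67%

86.67%


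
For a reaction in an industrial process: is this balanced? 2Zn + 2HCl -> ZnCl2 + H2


Equation: 2Zn + 2HCl -> ZnCl2 + H2
Check atoms: Cl: 2=2, H: 2=2, Zn: 2≠1
Not balanced

No, not balanced


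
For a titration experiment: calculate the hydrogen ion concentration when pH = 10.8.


[H+] = 10^(-pH) = 10^(-10.8)
= 1.58×10^-11 M

1.58×10^-11 M


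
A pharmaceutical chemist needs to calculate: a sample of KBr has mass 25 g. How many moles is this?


M(KBr) = 119.0 g/mol
n = mass/M = 25/119.0 = 0.2101 mol

0.2101 mol


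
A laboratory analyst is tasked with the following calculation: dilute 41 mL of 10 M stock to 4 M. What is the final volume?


C1V1 = C2V2
10 × 41 = 4 × V2
V2 = 410/4 = 102.5 mL

102.5 mL


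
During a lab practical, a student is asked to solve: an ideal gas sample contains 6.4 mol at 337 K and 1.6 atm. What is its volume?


PV = nRT  (R = 0.08206 L·atm/(mol·K))
V = nRT/P = 6.4×0.08206×337/1.6
= 110.617 L

110.617 L


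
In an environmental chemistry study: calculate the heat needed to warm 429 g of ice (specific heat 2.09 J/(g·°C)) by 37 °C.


q = mcΔT = 429 × 2.09 × 37
= 33174.57 J

33174.57 J


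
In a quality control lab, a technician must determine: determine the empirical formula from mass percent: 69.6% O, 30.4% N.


Assume 100 g sample. Moles of each element:
  O: 69.6/16.0 = 4.35 mol
  N: 30.4/14.01 = 2.17 mol
Divide by smallest (2.17):
  O: 4.35/2.17 = 2.0
  N: 2.17/2.17 = 1.0
Empirical formula: NO2

NO2


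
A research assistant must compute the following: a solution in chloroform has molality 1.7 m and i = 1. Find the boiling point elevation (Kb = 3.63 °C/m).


ΔTb = Kb × m × i
= 3.63 × 1.7 × 1
= 6.171 °C

6.171 °C


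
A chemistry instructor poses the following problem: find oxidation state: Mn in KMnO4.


(+1) + x + 4(-2) = 0, so x = +7
Oxidation number: +7

+7


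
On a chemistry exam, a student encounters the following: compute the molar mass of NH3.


M(NH3) = 1×14.01 + 3×1.008
= 14.01 + 3.02
= 17.03 g/mol

17.03 g/mol


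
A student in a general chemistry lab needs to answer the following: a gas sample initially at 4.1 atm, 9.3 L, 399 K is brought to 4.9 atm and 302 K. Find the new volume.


P1V1/T1 = P2V2/T2
V2 = P1V1T2/(T1P2)
= 4.1×9.3×302/(399×4.9)
= 5.89 L

5.89 L


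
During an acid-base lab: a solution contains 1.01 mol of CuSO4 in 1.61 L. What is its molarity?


M = n/V = 1.01/1.61 = 0.627 mol/L

0.627 M


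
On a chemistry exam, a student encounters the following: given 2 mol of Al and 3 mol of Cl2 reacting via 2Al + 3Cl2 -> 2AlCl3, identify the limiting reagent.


Mole ratio available / coefficient:
  Al: 2/2 = 1.000
  Cl2: 3/3 = 1.000
Smaller ratio is limiting.

neither (stoichiometric); Al and Cl2 are fully consumed


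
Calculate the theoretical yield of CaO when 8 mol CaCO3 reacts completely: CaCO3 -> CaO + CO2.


Mole ratio CaO:CaCO3 = 1:1
n(CaO) = 8 × 1/1 = 8.000 mol
mass = 8.000 × 56.08 = 448.64 g

448.64 g


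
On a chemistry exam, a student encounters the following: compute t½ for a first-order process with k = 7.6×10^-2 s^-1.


t½ = ln2/k = 0.693147/(7.6×10^-2 s^-1)
= 9.120 s

9.120 s


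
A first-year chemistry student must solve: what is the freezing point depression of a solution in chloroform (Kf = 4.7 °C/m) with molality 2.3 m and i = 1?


ΔTf = Kf × m × i
= 4.7 × 2.3 × 1
= 10.81 °C

10.81 °C
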